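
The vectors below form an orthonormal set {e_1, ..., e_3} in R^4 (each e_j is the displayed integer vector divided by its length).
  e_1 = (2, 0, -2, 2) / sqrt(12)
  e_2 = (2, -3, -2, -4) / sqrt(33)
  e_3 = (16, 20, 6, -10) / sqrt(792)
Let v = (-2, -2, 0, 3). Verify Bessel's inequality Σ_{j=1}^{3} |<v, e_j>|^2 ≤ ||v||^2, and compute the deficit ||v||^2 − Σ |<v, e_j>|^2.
Σ |<v, e_j>|^2 = 33/2; ||v||^2 = 17; deficit = 1/2

Write each e_j = u_j / sqrt(<u_j, u_j>) where u_j is the displayed integer vector. Then <v, e_j> = <v, u_j> / sqrt(<u_j, u_j>), so |<v, e_j>|^2 = <v, u_j>^2 / <u_j, u_j>.
Coefficients: <v, e_1> = 2/sqrt(12), <v, e_2> = -10/sqrt(33), <v, e_3> = -102/sqrt(792).
Square and sum: Σ |<v, e_j>|^2 = 33/2.
Compute ||v||^2 = v·v = 17.
Deficit = 17 − 33/2 = 1/2 ≥ 0, confirming Bessel's inequality. (The deficit equals ||v − Σ <v,e_j> e_j||^2, the squared distance from v to span{e_j}.)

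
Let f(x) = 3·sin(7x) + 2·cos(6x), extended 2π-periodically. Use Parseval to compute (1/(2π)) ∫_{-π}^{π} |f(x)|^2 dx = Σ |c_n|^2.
Σ |c_n|^2 = 13/2

Expand |f|^2 and use orthogonality of {sin(nx), cos(mx)} on [-π, π]:
  ∫_{-π}^{π} sin(nx)^2 dx = π, ∫ cos(mx)^2 dx = π, and cross terms integrate to 0.
So ∫_{-π}^{π} f(x)^2 dx = 3^2 · π + 2^2 · π = (9 + 4)π.
Divide by 2π: (9 + 4)/2 = 13/2.
By Parseval, this equals Σ |c_n|^2.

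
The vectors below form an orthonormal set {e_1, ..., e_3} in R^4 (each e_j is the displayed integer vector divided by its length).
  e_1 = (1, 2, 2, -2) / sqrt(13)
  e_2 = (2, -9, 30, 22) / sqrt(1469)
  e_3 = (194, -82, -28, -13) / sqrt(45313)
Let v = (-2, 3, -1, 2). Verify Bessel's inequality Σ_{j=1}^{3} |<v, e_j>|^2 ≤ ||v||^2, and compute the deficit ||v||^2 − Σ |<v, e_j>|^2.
Σ |<v, e_j>|^2 = 3737/401; ||v||^2 = 18; deficit = 3481/401

Write each e_j = u_j / sqrt(<u_j, u_j>) where u_j is the displayed integer vector. Then <v, e_j> = <v, u_j> / sqrt(<u_j, u_j>), so |<v, e_j>|^2 = <v, u_j>^2 / <u_j, u_j>.
Coefficients: <v, e_1> = -2/sqrt(13), <v, e_2> = -17/sqrt(1469), <v, e_3> = -632/sqrt(45313).
Square and sum: Σ |<v, e_j>|^2 = 3737/401.
Compute ||v||^2 = v·v = 18.
Deficit = 18 − 3737/401 = 3481/401 ≥ 0, confirming Bessel's inequality. (The deficit equals ||v − Σ <v,e_j> e_j||^2, the squared distance from v to span{e_j}.)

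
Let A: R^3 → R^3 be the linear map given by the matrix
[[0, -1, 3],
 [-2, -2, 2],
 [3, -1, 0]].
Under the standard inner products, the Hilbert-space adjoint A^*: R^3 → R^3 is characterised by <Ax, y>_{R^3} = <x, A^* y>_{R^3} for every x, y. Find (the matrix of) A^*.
A^* = A^T =
[[0, -2, 3],
 [-1, -2, -1],
 [3, 2, 0]]

For real matrices with standard dot products, the defining identity <Ax, y> = <x, A^* y> gives (Ax)^T y = x^T (A^*) y, i.e. x^T A^T y = x^T (A^*) y. Since this holds for all x, y, we must have A^* = A^T. Therefore
A^* =
[[0, -2, 3],
 [-1, -2, -1],
 [3, 2, 0]].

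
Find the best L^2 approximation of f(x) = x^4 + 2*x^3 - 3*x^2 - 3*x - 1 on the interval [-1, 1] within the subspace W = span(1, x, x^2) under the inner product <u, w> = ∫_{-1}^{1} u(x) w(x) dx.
g(x) = -15*x^2/7 - 9*x/5 - 38/35

The best approximation g ∈ W is the orthogonal projection of f onto W. Writing g = a_0 + a_1 x + a_2 x^2, the coefficients solve the normal equations G · a = b where
  G_{ij} = <φ_i, φ_j> and b_i = <f, φ_i>, with φ_0 = 1, φ_1 = x, φ_2 = x^2.
G =
  [2, 0, 2/3]
  [0, 2/3, 0]
  [2/3, 0, 2/5],
b = (-18/5, -6/5, -166/105).
Solving gives a_0 = -38/35, a_1 = -9/5, a_2 = -15/7, so
  g(x) = -15*x^2/7 - 9*x/5 - 38/35.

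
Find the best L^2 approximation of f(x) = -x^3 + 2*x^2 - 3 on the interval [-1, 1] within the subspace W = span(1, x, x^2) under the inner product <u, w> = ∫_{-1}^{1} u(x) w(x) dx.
g(x) = 2*x^2 - 3*x/5 - 3

The best approximation g ∈ W is the orthogonal projection of f onto W. Writing g = a_0 + a_1 x + a_2 x^2, the coefficients solve the normal equations G · a = b where
  G_{ij} = <φ_i, φ_j> and b_i = <f, φ_i>, with φ_0 = 1, φ_1 = x, φ_2 = x^2.
G =
  [2, 0, 2/3]
  [0, 2/3, 0]
  [2/3, 0, 2/5],
b = (-14/3, -2/5, -6/5).
Solving gives a_0 = -3, a_1 = -3/5, a_2 = 2, so
  g(x) = 2*x^2 - 3*x/5 - 3.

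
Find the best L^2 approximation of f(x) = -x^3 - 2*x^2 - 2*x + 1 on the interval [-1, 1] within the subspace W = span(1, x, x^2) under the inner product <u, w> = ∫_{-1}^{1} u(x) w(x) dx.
g(x) = -2*x^2 - 13*x/5 + 1

The best approximation g ∈ W is the orthogonal projection of f onto W. Writing g = a_0 + a_1 x + a_2 x^2, the coefficients solve the normal equations G · a = b where
  G_{ij} = <φ_i, φ_j> and b_i = <f, φ_i>, with φ_0 = 1, φ_1 = x, φ_2 = x^2.
G =
  [2, 0, 2/3]
  [0, 2/3, 0]
  [2/3, 0, 2/5],
b = (2/3, -26/15, -2/15).
Solving gives a_0 = 1, a_1 = -13/5, a_2 = -2, so
  g(x) = -2*x^2 - 13*x/5 + 1.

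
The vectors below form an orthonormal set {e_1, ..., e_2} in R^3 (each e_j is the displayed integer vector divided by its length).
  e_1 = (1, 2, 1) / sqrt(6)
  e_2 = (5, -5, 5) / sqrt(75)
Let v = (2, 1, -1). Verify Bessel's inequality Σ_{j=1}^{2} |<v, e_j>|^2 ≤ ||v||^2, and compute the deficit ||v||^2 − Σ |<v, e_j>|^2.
Σ |<v, e_j>|^2 = 3/2; ||v||^2 = 6; deficit = 9/2

Write each e_j = u_j / sqrt(<u_j, u_j>) where u_j is the displayed integer vector. Then <v, e_j> = <v, u_j> / sqrt(<u_j, u_j>), so |<v, e_j>|^2 = <v, u_j>^2 / <u_j, u_j>.
Coefficients: <v, e_1> = 3/sqrt(6), <v, e_2> = 0/sqrt(75).
Square and sum: Σ |<v, e_j>|^2 = 3/2.
Compute ||v||^2 = v·v = 6.
Deficit = 6 − 3/2 = 9/2 ≥ 0, confirming Bessel's inequality. (The deficit equals ||v − Σ <v,e_j> e_j||^2, the squared distance from v to span{e_j}.)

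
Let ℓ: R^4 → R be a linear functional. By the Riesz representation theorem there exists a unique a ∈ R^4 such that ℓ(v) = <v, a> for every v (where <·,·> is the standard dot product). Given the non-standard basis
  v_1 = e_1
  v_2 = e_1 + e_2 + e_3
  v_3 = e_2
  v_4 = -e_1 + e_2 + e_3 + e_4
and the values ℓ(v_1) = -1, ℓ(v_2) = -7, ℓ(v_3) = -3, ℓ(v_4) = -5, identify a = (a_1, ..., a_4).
a = (-1, -3, -3, 0)

Write a = (a_1, ..., a_4) in the standard basis. For each basis vector v_i, ℓ(v_i) = <v_i, a> is a linear equation in the a_j's. Collect the n equations into a matrix system V a = ℓ, where row i of V is v_i (expressed in the standard basis). Since V is invertible (lower-triangular with 1s on the diagonal, up to permutation), solve by back-substitution:
  V =
[[1, 0, 0, 0],
 [1, 1, 1, 0],
 [0, 1, 0, 0],
 [-1, 1, 1, 1]]
  V a = (-1, -7, -3, -5)
Solving gives a = (-1, -3, -3, 0).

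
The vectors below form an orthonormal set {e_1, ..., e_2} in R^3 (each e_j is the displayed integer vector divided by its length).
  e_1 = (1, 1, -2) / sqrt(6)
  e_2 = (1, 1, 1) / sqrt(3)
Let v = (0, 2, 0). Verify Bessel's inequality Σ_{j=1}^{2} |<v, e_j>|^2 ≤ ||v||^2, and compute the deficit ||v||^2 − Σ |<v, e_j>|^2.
Σ |<v, e_j>|^2 = 2; ||v||^2 = 4; deficit = 2

Write each e_j = u_j / sqrt(<u_j, u_j>) where u_j is the displayed integer vector. Then <v, e_j> = <v, u_j> / sqrt(<u_j, u_j>), so |<v, e_j>|^2 = <v, u_j>^2 / <u_j, u_j>.
Coefficients: <v, e_1> = 2/sqrt(6), <v, e_2> = 2/sqrt(3).
Square and sum: Σ |<v, e_j>|^2 = 2.
Compute ||v||^2 = v·v = 4.
Deficit = 4 − 2 = 2 ≥ 0, confirming Bessel's inequality. (The deficit equals ||v − Σ <v,e_j> e_j||^2, the squared distance from v to span{e_j}.)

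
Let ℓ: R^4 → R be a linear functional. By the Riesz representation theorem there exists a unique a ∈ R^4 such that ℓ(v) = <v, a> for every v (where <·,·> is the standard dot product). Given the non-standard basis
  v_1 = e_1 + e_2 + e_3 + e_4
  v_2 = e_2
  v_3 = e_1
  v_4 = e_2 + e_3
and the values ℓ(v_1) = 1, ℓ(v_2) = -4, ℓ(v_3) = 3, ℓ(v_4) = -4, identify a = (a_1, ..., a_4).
a = (3, -4, 0, 2)

Write a = (a_1, ..., a_4) in the standard basis. For each basis vector v_i, ℓ(v_i) = <v_i, a> is a linear equation in the a_j's. Collect the n equations into a matrix system V a = ℓ, where row i of V is v_i (expressed in the standard basis). Since V is invertible (lower-triangular with 1s on the diagonal, up to permutation), solve by back-substitution:
  V =
[[1, 1, 1, 1],
 [0, 1, 0, 0],
 [1, 0, 0, 0],
 [0, 1, 1, 0]]
  V a = (1, -4, 3, -4)
Solving gives a = (3, -4, 0, 2).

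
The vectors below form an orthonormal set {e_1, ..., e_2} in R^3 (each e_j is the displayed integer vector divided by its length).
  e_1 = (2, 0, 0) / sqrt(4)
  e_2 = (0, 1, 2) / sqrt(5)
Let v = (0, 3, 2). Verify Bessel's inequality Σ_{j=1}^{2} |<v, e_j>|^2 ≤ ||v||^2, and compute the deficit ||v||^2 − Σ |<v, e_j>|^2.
Σ |<v, e_j>|^2 = 49/5; ||v||^2 = 13; deficit = 16/5

Write each e_j = u_j / sqrt(<u_j, u_j>) where u_j is the displayed integer vector. Then <v, e_j> = <v, u_j> / sqrt(<u_j, u_j>), so |<v, e_j>|^2 = <v, u_j>^2 / <u_j, u_j>.
Coefficients: <v, e_1> = 0/sqrt(4), <v, e_2> = 7/sqrt(5).
Square and sum: Σ |<v, e_j>|^2 = 49/5.
Compute ||v||^2 = v·v = 13.
Deficit = 13 − 49/5 = 16/5 ≥ 0, confirming Bessel's inequality. (The deficit equals ||v − Σ <v,e_j> e_j||^2, the squared distance from v to span{e_j}.)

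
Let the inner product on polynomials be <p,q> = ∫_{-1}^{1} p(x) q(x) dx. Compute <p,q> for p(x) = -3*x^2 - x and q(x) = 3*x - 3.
<p,q> = 4

Expand the product: p(x)·q(x) = -9*x^3 + 6*x^2 + 3*x.
∫_{-1}^{1} of each monomial x^k gives [2/(k+1) if k even, 0 if k odd]. Integrating term-by-term (or equivalently evaluating the antiderivative F(x) = -9*x^4/4 + 2*x^3 + 3*x^2/2 at the endpoints):
  F(1) − F(−1) = 5/4 − (-11/4) = 4.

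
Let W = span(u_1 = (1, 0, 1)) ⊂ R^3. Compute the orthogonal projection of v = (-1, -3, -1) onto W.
proj_W(v) = (-1, 0, -1)

Set up U = [u_1 | ... | u_1] ∈ R^(3×1). The projector onto W = col(U) is P = U (U^T U)^(-1) U^T.
Compute U^T U =
  [2],
and U^T v = (-2).
Solve U^T U · c = U^T v for the coefficients: c = (-1). The projection is proj_W(v) = U c.
Check: (v - proj_W(v)) · u_1 = 0  (should be 0).
Result: proj_W(v) = (-1, 0, -1).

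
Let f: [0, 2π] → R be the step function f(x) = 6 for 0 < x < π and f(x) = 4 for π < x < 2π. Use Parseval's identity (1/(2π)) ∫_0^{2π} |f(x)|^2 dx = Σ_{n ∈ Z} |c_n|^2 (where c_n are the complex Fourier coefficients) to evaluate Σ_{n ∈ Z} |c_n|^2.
Σ |c_n|^2 = 26

Parseval equates the L^2 energy of f (normalised by 1/(2π)) with the ℓ^2 sum of its Fourier coefficients: (1/(2π)) ∫_0^{2π} |f|^2 = Σ |c_n|^2.
Compute the left side: (1/(2π)) [∫_0^π 6^2 dx + ∫_π^{2π} 4^2 dx] = (1/(2π)) · (36π + 16π) = (36 + 16)/2 = 26.
So Σ_{n ∈ Z} |c_n|^2 = 26.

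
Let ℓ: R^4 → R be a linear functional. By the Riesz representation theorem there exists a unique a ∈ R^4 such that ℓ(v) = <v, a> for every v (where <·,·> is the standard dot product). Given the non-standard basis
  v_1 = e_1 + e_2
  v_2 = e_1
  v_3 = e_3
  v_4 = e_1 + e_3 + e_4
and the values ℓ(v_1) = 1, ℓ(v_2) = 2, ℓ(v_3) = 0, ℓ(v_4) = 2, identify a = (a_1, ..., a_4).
a = (2, -1, 0, 0)

Write a = (a_1, ..., a_4) in the standard basis. For each basis vector v_i, ℓ(v_i) = <v_i, a> is a linear equation in the a_j's. Collect the n equations into a matrix system V a = ℓ, where row i of V is v_i (expressed in the standard basis). Since V is invertible (lower-triangular with 1s on the diagonal, up to permutation), solve by back-substitution:
  V =
[[1, 1, 0, 0],
 [1, 0, 0, 0],
 [0, 0, 1, 0],
 [1, 0, 1, 1]]
  V a = (1, 2, 0, 2)
Solving gives a = (2, -1, 0, 0).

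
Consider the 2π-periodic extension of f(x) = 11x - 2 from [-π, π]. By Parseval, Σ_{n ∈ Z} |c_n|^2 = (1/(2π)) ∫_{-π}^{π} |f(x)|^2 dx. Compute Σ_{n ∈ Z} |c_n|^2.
Σ |c_n|^2 = 121π^2/3 + 4

Expand and integrate term by term over [-π, π]:
  ∫ (11x)^2 dx = 121·(2π^3/3); ∫ 2·11·(-2)·x dx = 0 (odd integrand); ∫ (-2)^2 dx = 4·2π.
So (1/(2π)) ∫_{-π}^{π} (11x - 2)^2 dx = 121π^2/3 + 4 = 121π^2/3 + 4.
Parseval ⇒ Σ |c_n|^2 = 121π^2/3 + 4.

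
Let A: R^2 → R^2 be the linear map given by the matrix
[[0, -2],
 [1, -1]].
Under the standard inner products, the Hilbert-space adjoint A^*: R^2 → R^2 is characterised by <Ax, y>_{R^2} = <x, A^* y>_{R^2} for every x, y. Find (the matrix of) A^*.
A^* = A^T =
[[0, 1],
 [-2, -1]]

For real matrices with standard dot products, the defining identity <Ax, y> = <x, A^* y> gives (Ax)^T y = x^T (A^*) y, i.e. x^T A^T y = x^T (A^*) y. Since this holds for all x, y, we must have A^* = A^T. Therefore
A^* =
[[0, 1],
 [-2, -1]].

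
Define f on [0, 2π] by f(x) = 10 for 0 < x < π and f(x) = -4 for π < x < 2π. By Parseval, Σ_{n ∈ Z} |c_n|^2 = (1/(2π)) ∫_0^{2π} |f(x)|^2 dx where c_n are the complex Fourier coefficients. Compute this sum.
Σ |c_n|^2 = 58

Parseval equates the L^2 energy of f (normalised by 1/(2π)) with the ℓ^2 sum of its Fourier coefficients: (1/(2π)) ∫_0^{2π} |f|^2 = Σ |c_n|^2.
Compute the left side: (1/(2π)) [∫_0^π 10^2 dx + ∫_π^{2π} (-4)^2 dx] = (1/(2π)) · (100π + 16π) = (100 + 16)/2 = 58.
So Σ_{n ∈ Z} |c_n|^2 = 58.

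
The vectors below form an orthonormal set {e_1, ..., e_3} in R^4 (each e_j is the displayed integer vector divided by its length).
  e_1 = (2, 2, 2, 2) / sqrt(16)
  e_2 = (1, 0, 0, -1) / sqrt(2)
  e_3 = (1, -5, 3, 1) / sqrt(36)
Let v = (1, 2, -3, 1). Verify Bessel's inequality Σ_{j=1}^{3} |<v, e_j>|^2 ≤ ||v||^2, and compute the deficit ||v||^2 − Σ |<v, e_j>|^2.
Σ |<v, e_j>|^2 = 149/18; ||v||^2 = 15; deficit = 121/18

Write each e_j = u_j / sqrt(<u_j, u_j>) where u_j is the displayed integer vector. Then <v, e_j> = <v, u_j> / sqrt(<u_j, u_j>), so |<v, e_j>|^2 = <v, u_j>^2 / <u_j, u_j>.
Coefficients: <v, e_1> = 2/sqrt(16), <v, e_2> = 0/sqrt(2), <v, e_3> = -17/sqrt(36).
Square and sum: Σ |<v, e_j>|^2 = 149/18.
Compute ||v||^2 = v·v = 15.
Deficit = 15 − 149/18 = 121/18 ≥ 0, confirming Bessel's inequality. (The deficit equals ||v − Σ <v,e_j> e_j||^2, the squared distance from v to span{e_j}.)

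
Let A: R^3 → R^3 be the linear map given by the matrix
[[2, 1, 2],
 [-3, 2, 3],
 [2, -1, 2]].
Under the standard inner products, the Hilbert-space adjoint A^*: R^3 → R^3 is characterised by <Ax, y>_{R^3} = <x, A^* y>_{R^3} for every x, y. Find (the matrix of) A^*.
A^* = A^T =
[[2, -3, 2],
 [1, 2, -1],
 [2, 3, 2]]

For real matrices with standard dot products, the defining identity <Ax, y> = <x, A^* y> gives (Ax)^T y = x^T (A^*) y, i.e. x^T A^T y = x^T (A^*) y. Since this holds for all x, y, we must have A^* = A^T. Therefore
A^* =
[[2, -3, 2],
 [1, 2, -1],
 [2, 3, 2]].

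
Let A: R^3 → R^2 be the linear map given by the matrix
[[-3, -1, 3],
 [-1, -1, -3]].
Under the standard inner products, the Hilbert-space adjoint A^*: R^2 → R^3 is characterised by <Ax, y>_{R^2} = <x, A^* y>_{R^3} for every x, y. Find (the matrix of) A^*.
A^* = A^T =
[[-3, -1],
 [-1, -1],
 [3, -3]]

For real matrices with standard dot products, the defining identity <Ax, y> = <x, A^* y> gives (Ax)^T y = x^T (A^*) y, i.e. x^T A^T y = x^T (A^*) y. Since this holds for all x, y, we must have A^* = A^T. Therefore
A^* =
[[-3, -1],
 [-1, -1],
 [3, -3]].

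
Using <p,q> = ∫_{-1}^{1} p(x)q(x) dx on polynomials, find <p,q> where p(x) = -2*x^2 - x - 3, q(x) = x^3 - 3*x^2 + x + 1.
<p,q> = 0

Expand the product: p(x)·q(x) = -2*x^5 + 5*x^4 - 2*x^3 + 6*x^2 - 4*x - 3.
∫_{-1}^{1} of each monomial x^k gives [2/(k+1) if k even, 0 if k odd]. Integrating term-by-term (or equivalently evaluating the antiderivative F(x) = -x^6/3 + x^5 - x^4/2 + 2*x^3 - 2*x^2 - 3*x at the endpoints):
  F(1) − F(−1) = -17/6 − (-17/6) = 0.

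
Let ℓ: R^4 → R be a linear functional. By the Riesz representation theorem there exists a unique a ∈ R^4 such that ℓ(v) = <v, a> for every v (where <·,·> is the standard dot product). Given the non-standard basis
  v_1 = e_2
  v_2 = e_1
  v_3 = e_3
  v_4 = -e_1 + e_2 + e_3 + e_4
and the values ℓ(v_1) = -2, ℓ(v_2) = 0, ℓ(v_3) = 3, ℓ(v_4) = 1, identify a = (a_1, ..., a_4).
a = (0, -2, 3, 0)

Write a = (a_1, ..., a_4) in the standard basis. For each basis vector v_i, ℓ(v_i) = <v_i, a> is a linear equation in the a_j's. Collect the n equations into a matrix system V a = ℓ, where row i of V is v_i (expressed in the standard basis). Since V is invertible (lower-triangular with 1s on the diagonal, up to permutation), solve by back-substitution:
  V =
[[0, 1, 0, 0],
 [1, 0, 0, 0],
 [0, 0, 1, 0],
 [-1, 1, 1, 1]]
  V a = (-2, 0, 3, 1)
Solving gives a = (0, -2, 3, 0).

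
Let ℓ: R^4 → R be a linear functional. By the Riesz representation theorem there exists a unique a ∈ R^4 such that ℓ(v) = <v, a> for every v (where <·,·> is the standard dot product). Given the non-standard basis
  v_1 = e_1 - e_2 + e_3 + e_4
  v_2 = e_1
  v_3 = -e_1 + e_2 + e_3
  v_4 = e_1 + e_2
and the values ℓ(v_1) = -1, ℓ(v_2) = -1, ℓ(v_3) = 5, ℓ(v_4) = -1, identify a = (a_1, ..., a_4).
a = (-1, 0, 4, -4)

Write a = (a_1, ..., a_4) in the standard basis. For each basis vector v_i, ℓ(v_i) = <v_i, a> is a linear equation in the a_j's. Collect the n equations into a matrix system V a = ℓ, where row i of V is v_i (expressed in the standard basis). Since V is invertible (lower-triangular with 1s on the diagonal, up to permutation), solve by back-substitution:
  V =
[[1, -1, 1, 1],
 [1, 0, 0, 0],
 [-1, 1, 1, 0],
 [1, 1, 0, 0]]
  V a = (-1, -1, 5, -1)
Solving gives a = (-1, 0, 4, -4).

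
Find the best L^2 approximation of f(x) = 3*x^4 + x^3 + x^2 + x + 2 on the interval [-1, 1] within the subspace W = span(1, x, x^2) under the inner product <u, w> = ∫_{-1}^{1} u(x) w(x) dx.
g(x) = 25*x^2/7 + 8*x/5 + 61/35

The best approximation g ∈ W is the orthogonal projection of f onto W. Writing g = a_0 + a_1 x + a_2 x^2, the coefficients solve the normal equations G · a = b where
  G_{ij} = <φ_i, φ_j> and b_i = <f, φ_i>, with φ_0 = 1, φ_1 = x, φ_2 = x^2.
G =
  [2, 0, 2/3]
  [0, 2/3, 0]
  [2/3, 0, 2/5],
b = (88/15, 16/15, 272/105).
Solving gives a_0 = 61/35, a_1 = 8/5, a_2 = 25/7, so
  g(x) = 25*x^2/7 + 8*x/5 + 61/35.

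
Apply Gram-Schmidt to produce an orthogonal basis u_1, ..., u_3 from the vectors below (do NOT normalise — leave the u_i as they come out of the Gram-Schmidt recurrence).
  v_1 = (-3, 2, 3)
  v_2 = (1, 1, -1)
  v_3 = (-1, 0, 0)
Orthogonal basis:
  u_1 = (-3, 2, 3)
  u_2 = (5/11, 15/11, -5/11)
  u_3 = (-1/2, 0, -1/2)

Apply the Gram-Schmidt recurrence
  u_1 = v_1
  u_i = v_i − Σ_{j<i} ((v_i · u_j) / (u_j · u_j)) · u_j.

Step by step this gives:
  u_1 = (-3, 2, 3)
  u_2 = (5/11, 15/11, -5/11)
  u_3 = (-1/2, 0, -1/2)

Orthogonality check:
  u_2 · u_1 = 0 (should be 0)
  u_3 · u_1 = 0 (should be 0)
  u_3 · u_2 = 0 (should be 0)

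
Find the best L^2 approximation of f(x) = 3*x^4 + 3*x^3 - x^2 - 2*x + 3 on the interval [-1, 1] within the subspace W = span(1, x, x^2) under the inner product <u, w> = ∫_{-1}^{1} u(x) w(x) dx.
g(x) = 11*x^2/7 - x/5 + 96/35

The best approximation g ∈ W is the orthogonal projection of f onto W. Writing g = a_0 + a_1 x + a_2 x^2, the coefficients solve the normal equations G · a = b where
  G_{ij} = <φ_i, φ_j> and b_i = <f, φ_i>, with φ_0 = 1, φ_1 = x, φ_2 = x^2.
G =
  [2, 0, 2/3]
  [0, 2/3, 0]
  [2/3, 0, 2/5],
b = (98/15, -2/15, 86/35).
Solving gives a_0 = 96/35, a_1 = -1/5, a_2 = 11/7, so
  g(x) = 11*x^2/7 - x/5 + 96/35.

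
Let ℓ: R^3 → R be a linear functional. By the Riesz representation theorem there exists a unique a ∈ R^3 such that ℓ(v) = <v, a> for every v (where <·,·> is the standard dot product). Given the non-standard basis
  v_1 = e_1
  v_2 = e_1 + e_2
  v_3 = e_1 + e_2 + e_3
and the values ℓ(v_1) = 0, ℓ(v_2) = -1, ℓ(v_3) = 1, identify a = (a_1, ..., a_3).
a = (0, -1, 2)

Write a = (a_1, ..., a_3) in the standard basis. For each basis vector v_i, ℓ(v_i) = <v_i, a> is a linear equation in the a_j's. Collect the n equations into a matrix system V a = ℓ, where row i of V is v_i (expressed in the standard basis). Since V is invertible (lower-triangular with 1s on the diagonal, up to permutation), solve by back-substitution:
  V =
[[1, 0, 0],
 [1, 1, 0],
 [1, 1, 1]]
  V a = (0, -1, 1)
Solving gives a = (0, -1, 2).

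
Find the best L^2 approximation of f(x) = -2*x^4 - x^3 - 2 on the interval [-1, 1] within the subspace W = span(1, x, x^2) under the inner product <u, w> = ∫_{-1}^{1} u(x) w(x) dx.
g(x) = -12*x^2/7 - 3*x/5 - 64/35

The best approximation g ∈ W is the orthogonal projection of f onto W. Writing g = a_0 + a_1 x + a_2 x^2, the coefficients solve the normal equations G · a = b where
  G_{ij} = <φ_i, φ_j> and b_i = <f, φ_i>, with φ_0 = 1, φ_1 = x, φ_2 = x^2.
G =
  [2, 0, 2/3]
  [0, 2/3, 0]
  [2/3, 0, 2/5],
b = (-24/5, -2/5, -40/21).
Solving gives a_0 = -64/35, a_1 = -3/5, a_2 = -12/7, so
  g(x) = -12*x^2/7 - 3*x/5 - 64/35.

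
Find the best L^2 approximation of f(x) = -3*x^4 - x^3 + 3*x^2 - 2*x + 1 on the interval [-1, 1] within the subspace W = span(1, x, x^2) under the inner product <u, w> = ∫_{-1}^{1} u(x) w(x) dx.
g(x) = 3*x^2/7 - 13*x/5 + 44/35

The best approximation g ∈ W is the orthogonal projection of f onto W. Writing g = a_0 + a_1 x + a_2 x^2, the coefficients solve the normal equations G · a = b where
  G_{ij} = <φ_i, φ_j> and b_i = <f, φ_i>, with φ_0 = 1, φ_1 = x, φ_2 = x^2.
G =
  [2, 0, 2/3]
  [0, 2/3, 0]
  [2/3, 0, 2/5],
b = (14/5, -26/15, 106/105).
Solving gives a_0 = 44/35, a_1 = -13/5, a_2 = 3/7, so
  g(x) = 3*x^2/7 - 13*x/5 + 44/35.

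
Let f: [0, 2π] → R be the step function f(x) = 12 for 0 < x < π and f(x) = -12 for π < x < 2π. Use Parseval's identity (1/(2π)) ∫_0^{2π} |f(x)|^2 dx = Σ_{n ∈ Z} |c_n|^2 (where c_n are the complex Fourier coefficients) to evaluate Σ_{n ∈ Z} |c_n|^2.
Σ |c_n|^2 = 144

Parseval equates the L^2 energy of f (normalised by 1/(2π)) with the ℓ^2 sum of its Fourier coefficients: (1/(2π)) ∫_0^{2π} |f|^2 = Σ |c_n|^2.
Compute the left side: (1/(2π)) [∫_0^π 12^2 dx + ∫_π^{2π} (-12)^2 dx] = (1/(2π)) · (144π + 144π) = (144 + 144)/2 = 144.
So Σ_{n ∈ Z} |c_n|^2 = 144.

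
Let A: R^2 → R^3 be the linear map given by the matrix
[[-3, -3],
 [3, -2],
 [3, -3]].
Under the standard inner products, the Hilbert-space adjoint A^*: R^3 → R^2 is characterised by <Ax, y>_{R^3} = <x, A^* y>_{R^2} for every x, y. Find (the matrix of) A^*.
A^* = A^T =
[[-3, 3, 3],
 [-3, -2, -3]]

For real matrices with standard dot products, the defining identity <Ax, y> = <x, A^* y> gives (Ax)^T y = x^T (A^*) y, i.e. x^T A^T y = x^T (A^*) y. Since this holds for all x, y, we must have A^* = A^T. Therefore
A^* =
[[-3, 3, 3],
 [-3, -2, -3]].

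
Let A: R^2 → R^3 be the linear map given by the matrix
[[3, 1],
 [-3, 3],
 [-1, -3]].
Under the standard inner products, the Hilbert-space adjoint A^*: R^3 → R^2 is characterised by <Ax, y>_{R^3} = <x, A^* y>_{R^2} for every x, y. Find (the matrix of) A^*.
A^* = A^T =
[[3, -3, -1],
 [1, 3, -3]]

For real matrices with standard dot products, the defining identity <Ax, y> = <x, A^* y> gives (Ax)^T y = x^T (A^*) y, i.e. x^T A^T y = x^T (A^*) y. Since this holds for all x, y, we must have A^* = A^T. Therefore
A^* =
[[3, -3, -1],
 [1, 3, -3]].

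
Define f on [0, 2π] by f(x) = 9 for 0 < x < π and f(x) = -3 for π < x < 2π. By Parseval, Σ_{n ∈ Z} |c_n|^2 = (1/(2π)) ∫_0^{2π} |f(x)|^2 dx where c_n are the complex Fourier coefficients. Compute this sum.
Σ |c_n|^2 = 45

Parseval equates the L^2 energy of f (normalised by 1/(2π)) with the ℓ^2 sum of its Fourier coefficients: (1/(2π)) ∫_0^{2π} |f|^2 = Σ |c_n|^2.
Compute the left side: (1/(2π)) [∫_0^π 9^2 dx + ∫_π^{2π} (-3)^2 dx] = (1/(2π)) · (81π + 9π) = (81 + 9)/2 = 45.
So Σ_{n ∈ Z} |c_n|^2 = 45.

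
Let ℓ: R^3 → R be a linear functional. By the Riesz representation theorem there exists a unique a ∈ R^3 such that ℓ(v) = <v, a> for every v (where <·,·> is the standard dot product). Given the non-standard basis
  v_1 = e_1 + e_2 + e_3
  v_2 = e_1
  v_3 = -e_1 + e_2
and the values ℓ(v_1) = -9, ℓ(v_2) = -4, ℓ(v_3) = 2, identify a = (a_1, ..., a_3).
a = (-4, -2, -3)

Write a = (a_1, ..., a_3) in the standard basis. For each basis vector v_i, ℓ(v_i) = <v_i, a> is a linear equation in the a_j's. Collect the n equations into a matrix system V a = ℓ, where row i of V is v_i (expressed in the standard basis). Since V is invertible (lower-triangular with 1s on the diagonal, up to permutation), solve by back-substitution:
  V =
[[1, 1, 1],
 [1, 0, 0],
 [-1, 1, 0]]
  V a = (-9, -4, 2)
Solving gives a = (-4, -2, -3).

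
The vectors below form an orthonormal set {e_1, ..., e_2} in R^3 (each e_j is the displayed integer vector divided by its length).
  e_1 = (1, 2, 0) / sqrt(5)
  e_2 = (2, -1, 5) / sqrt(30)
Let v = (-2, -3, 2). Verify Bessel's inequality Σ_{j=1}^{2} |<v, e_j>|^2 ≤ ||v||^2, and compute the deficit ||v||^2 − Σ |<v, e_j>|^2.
Σ |<v, e_j>|^2 = 31/2; ||v||^2 = 17; deficit = 3/2

Write each e_j = u_j / sqrt(<u_j, u_j>) where u_j is the displayed integer vector. Then <v, e_j> = <v, u_j> / sqrt(<u_j, u_j>), so |<v, e_j>|^2 = <v, u_j>^2 / <u_j, u_j>.
Coefficients: <v, e_1> = -8/sqrt(5), <v, e_2> = 9/sqrt(30).
Square and sum: Σ |<v, e_j>|^2 = 31/2.
Compute ||v||^2 = v·v = 17.
Deficit = 17 − 31/2 = 3/2 ≥ 0, confirming Bessel's inequality. (The deficit equals ||v − Σ <v,e_j> e_j||^2, the squared distance from v to span{e_j}.)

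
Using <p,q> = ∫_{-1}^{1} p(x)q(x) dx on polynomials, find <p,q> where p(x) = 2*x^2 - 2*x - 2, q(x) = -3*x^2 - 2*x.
<p,q> = 64/15

Expand the product: p(x)·q(x) = -6*x^4 + 2*x^3 + 10*x^2 + 4*x.
∫_{-1}^{1} of each monomial x^k gives [2/(k+1) if k even, 0 if k odd]. Integrating term-by-term (or equivalently evaluating the antiderivative F(x) = -6*x^5/5 + x^4/2 + 10*x^3/3 + 2*x^2 at the endpoints):
  F(1) − F(−1) = 139/30 − (11/30) = 64/15.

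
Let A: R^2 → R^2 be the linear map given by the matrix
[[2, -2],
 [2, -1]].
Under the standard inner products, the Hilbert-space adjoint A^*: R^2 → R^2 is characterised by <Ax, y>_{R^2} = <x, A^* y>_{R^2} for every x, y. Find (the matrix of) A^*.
A^* = A^T =
[[2, 2],
 [-2, -1]]

For real matrices with standard dot products, the defining identity <Ax, y> = <x, A^* y> gives (Ax)^T y = x^T (A^*) y, i.e. x^T A^T y = x^T (A^*) y. Since this holds for all x, y, we must have A^* = A^T. Therefore
A^* =
[[2, 2],
 [-2, -1]].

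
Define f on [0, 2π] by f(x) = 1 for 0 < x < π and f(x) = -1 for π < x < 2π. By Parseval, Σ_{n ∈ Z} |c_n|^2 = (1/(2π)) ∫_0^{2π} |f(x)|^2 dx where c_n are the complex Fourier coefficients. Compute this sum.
Σ |c_n|^2 = 1

Parseval equates the L^2 energy of f (normalised by 1/(2π)) with the ℓ^2 sum of its Fourier coefficients: (1/(2π)) ∫_0^{2π} |f|^2 = Σ |c_n|^2.
Compute the left side: (1/(2π)) [∫_0^π 1^2 dx + ∫_π^{2π} (-1)^2 dx] = (1/(2π)) · (1π + 1π) = (1 + 1)/2 = 1.
So Σ_{n ∈ Z} |c_n|^2 = 1.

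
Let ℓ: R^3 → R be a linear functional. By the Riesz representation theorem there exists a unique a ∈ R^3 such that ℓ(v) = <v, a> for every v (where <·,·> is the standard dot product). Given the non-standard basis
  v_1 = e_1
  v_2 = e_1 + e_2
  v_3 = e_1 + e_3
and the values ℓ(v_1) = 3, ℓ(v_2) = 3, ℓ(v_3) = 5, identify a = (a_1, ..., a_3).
a = (3, 0, 2)

Write a = (a_1, ..., a_3) in the standard basis. For each basis vector v_i, ℓ(v_i) = <v_i, a> is a linear equation in the a_j's. Collect the n equations into a matrix system V a = ℓ, where row i of V is v_i (expressed in the standard basis). Since V is invertible (lower-triangular with 1s on the diagonal, up to permutation), solve by back-substitution:
  V =
[[1, 0, 0],
 [1, 1, 0],
 [1, 0, 1]]
  V a = (3, 3, 5)
Solving gives a = (3, 0, 2).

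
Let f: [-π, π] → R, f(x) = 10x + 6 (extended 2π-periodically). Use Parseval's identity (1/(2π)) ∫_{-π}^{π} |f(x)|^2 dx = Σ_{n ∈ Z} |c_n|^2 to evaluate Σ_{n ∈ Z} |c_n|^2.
Σ |c_n|^2 = 100π^2/3 + 36

Expand and integrate term by term over [-π, π]:
  ∫ (10x)^2 dx = 100·(2π^3/3); ∫ 2·10·(6)·x dx = 0 (odd integrand); ∫ 6^2 dx = 36·2π.
So (1/(2π)) ∫_{-π}^{π} (10x + 6)^2 dx = 100π^2/3 + 36 = 100π^2/3 + 36.
Parseval ⇒ Σ |c_n|^2 = 100π^2/3 + 36.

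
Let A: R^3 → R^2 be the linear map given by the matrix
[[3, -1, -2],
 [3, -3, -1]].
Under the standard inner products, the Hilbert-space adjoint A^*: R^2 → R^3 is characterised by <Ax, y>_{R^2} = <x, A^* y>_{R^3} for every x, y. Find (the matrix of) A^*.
A^* = A^T =
[[3, 3],
 [-1, -3],
 [-2, -1]]

For real matrices with standard dot products, the defining identity <Ax, y> = <x, A^* y> gives (Ax)^T y = x^T (A^*) y, i.e. x^T A^T y = x^T (A^*) y. Since this holds for all x, y, we must have A^* = A^T. Therefore
A^* =
[[3, 3],
 [-1, -3],
 [-2, -1]].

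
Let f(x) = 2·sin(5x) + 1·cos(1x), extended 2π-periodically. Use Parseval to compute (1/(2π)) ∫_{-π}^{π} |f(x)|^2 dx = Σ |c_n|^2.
Σ |c_n|^2 = 5/2

Expand |f|^2 and use orthogonality of {sin(nx), cos(mx)} on [-π, π]:
  ∫_{-π}^{π} sin(nx)^2 dx = π, ∫ cos(mx)^2 dx = π, and cross terms integrate to 0.
So ∫_{-π}^{π} f(x)^2 dx = 2^2 · π + 1^2 · π = (4 + 1)π.
Divide by 2π: (4 + 1)/2 = 5/2.
By Parseval, this equals Σ |c_n|^2.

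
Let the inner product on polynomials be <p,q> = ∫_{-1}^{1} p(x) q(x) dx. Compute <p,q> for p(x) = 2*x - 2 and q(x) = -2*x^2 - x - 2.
<p,q> = 28/3

Expand the product: p(x)·q(x) = -4*x^3 + 2*x^2 - 2*x + 4.
∫_{-1}^{1} of each monomial x^k gives [2/(k+1) if k even, 0 if k odd]. Integrating term-by-term (or equivalently evaluating the antiderivative F(x) = -x^4 + 2*x^3/3 - x^2 + 4*x at the endpoints):
  F(1) − F(−1) = 8/3 − (-20/3) = 28/3.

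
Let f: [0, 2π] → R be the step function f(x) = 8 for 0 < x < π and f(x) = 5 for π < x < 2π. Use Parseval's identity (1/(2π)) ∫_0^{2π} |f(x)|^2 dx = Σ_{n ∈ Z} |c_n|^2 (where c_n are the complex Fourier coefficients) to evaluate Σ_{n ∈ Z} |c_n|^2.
Σ |c_n|^2 = 89/2

Parseval equates the L^2 energy of f (normalised by 1/(2π)) with the ℓ^2 sum of its Fourier coefficients: (1/(2π)) ∫_0^{2π} |f|^2 = Σ |c_n|^2.
Compute the left side: (1/(2π)) [∫_0^π 8^2 dx + ∫_π^{2π} 5^2 dx] = (1/(2π)) · (64π + 25π) = (64 + 25)/2 = 89/2.
So Σ_{n ∈ Z} |c_n|^2 = 89/2.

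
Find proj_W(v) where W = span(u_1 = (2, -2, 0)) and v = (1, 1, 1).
proj_W(v) = (0, 0, 0)

Set up U = [u_1 | ... | u_1] ∈ R^(3×1). The projector onto W = col(U) is P = U (U^T U)^(-1) U^T.
Compute U^T U =
  [8],
and U^T v = (0).
Solve U^T U · c = U^T v for the coefficients: c = (0). The projection is proj_W(v) = U c.
Check: (v - proj_W(v)) · u_1 = 0  (should be 0).
Result: proj_W(v) = (0, 0, 0).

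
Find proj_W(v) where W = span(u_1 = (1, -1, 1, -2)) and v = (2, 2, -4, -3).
proj_W(v) = (2/7, -2/7, 2/7, -4/7)

Set up U = [u_1 | ... | u_1] ∈ R^(4×1). The projector onto W = col(U) is P = U (U^T U)^(-1) U^T.
Compute U^T U =
  [7],
and U^T v = (2).
Solve U^T U · c = U^T v for the coefficients: c = (2/7). The projection is proj_W(v) = U c.
Check: (v - proj_W(v)) · u_1 = 0  (should be 0).
Result: proj_W(v) = (2/7, -2/7, 2/7, -4/7).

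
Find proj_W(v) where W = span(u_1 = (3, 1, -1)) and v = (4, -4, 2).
proj_W(v) = (18/11, 6/11, -6/11)

Set up U = [u_1 | ... | u_1] ∈ R^(3×1). The projector onto W = col(U) is P = U (U^T U)^(-1) U^T.
Compute U^T U =
  [11],
and U^T v = (6).
Solve U^T U · c = U^T v for the coefficients: c = (6/11). The projection is proj_W(v) = U c.
Check: (v - proj_W(v)) · u_1 = 0  (should be 0).
Result: proj_W(v) = (18/11, 6/11, -6/11).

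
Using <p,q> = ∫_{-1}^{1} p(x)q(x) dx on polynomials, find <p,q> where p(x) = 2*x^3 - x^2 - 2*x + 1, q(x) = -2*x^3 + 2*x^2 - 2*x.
<p,q> = 72/35

Expand the product: p(x)·q(x) = -4*x^6 + 6*x^5 - 2*x^4 - 4*x^3 + 6*x^2 - 2*x.
∫_{-1}^{1} of each monomial x^k gives [2/(k+1) if k even, 0 if k odd]. Integrating term-by-term (or equivalently evaluating the antiderivative F(x) = -4*x^7/7 + x^6 - 2*x^5/5 - x^4 + 2*x^3 - x^2 at the endpoints):
  F(1) − F(−1) = 1/35 − (-71/35) = 72/35.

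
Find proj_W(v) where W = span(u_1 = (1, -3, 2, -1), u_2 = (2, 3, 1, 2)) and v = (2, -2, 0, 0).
proj_W(v) = (14/17, -24/17, 22/17, -6/17)

Set up U = [u_1 | ... | u_2] ∈ R^(4×2). The projector onto W = col(U) is P = U (U^T U)^(-1) U^T.
Compute U^T U =
  [15, -7]
  [-7, 18],
and U^T v = (8, -2).
Solve U^T U · c = U^T v for the coefficients: c = (10/17, 2/17). The projection is proj_W(v) = U c.
Check: (v - proj_W(v)) · u_1 = 0  (should be 0).
Check: (v - proj_W(v)) · u_2 = 0  (should be 0).
Result: proj_W(v) = (14/17, -24/17, 22/17, -6/17).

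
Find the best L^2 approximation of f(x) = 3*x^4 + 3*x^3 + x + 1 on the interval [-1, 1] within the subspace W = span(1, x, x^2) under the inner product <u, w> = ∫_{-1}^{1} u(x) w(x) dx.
g(x) = 18*x^2/7 + 14*x/5 + 26/35

The best approximation g ∈ W is the orthogonal projection of f onto W. Writing g = a_0 + a_1 x + a_2 x^2, the coefficients solve the normal equations G · a = b where
  G_{ij} = <φ_i, φ_j> and b_i = <f, φ_i>, with φ_0 = 1, φ_1 = x, φ_2 = x^2.
G =
  [2, 0, 2/3]
  [0, 2/3, 0]
  [2/3, 0, 2/5],
b = (16/5, 28/15, 32/21).
Solving gives a_0 = 26/35, a_1 = 14/5, a_2 = 18/7, so
  g(x) = 18*x^2/7 + 14*x/5 + 26/35.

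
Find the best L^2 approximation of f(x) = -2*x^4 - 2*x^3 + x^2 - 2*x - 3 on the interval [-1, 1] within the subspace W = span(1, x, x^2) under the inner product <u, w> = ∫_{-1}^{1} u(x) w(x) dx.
g(x) = -5*x^2/7 - 16*x/5 - 99/35

The best approximation g ∈ W is the orthogonal projection of f onto W. Writing g = a_0 + a_1 x + a_2 x^2, the coefficients solve the normal equations G · a = b where
  G_{ij} = <φ_i, φ_j> and b_i = <f, φ_i>, with φ_0 = 1, φ_1 = x, φ_2 = x^2.
G =
  [2, 0, 2/3]
  [0, 2/3, 0]
  [2/3, 0, 2/5],
b = (-92/15, -32/15, -76/35).
Solving gives a_0 = -99/35, a_1 = -16/5, a_2 = -5/7, so
  g(x) = -5*x^2/7 - 16*x/5 - 99/35.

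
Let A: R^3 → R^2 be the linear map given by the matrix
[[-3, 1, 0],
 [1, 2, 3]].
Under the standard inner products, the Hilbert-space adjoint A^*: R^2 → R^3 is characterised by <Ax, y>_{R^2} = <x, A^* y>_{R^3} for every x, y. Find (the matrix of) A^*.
A^* = A^T =
[[-3, 1],
 [1, 2],
 [0, 3]]

For real matrices with standard dot products, the defining identity <Ax, y> = <x, A^* y> gives (Ax)^T y = x^T (A^*) y, i.e. x^T A^T y = x^T (A^*) y. Since this holds for all x, y, we must have A^* = A^T. Therefore
A^* =
[[-3, 1],
 [1, 2],
 [0, 3]].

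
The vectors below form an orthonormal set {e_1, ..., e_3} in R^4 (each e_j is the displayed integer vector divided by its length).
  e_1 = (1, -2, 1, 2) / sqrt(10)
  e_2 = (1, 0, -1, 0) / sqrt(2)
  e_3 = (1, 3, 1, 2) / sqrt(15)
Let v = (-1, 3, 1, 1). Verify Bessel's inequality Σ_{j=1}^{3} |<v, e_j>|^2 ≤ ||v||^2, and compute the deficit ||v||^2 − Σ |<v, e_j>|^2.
Σ |<v, e_j>|^2 = 35/3; ||v||^2 = 12; deficit = 1/3

Write each e_j = u_j / sqrt(<u_j, u_j>) where u_j is the displayed integer vector. Then <v, e_j> = <v, u_j> / sqrt(<u_j, u_j>), so |<v, e_j>|^2 = <v, u_j>^2 / <u_j, u_j>.
Coefficients: <v, e_1> = -4/sqrt(10), <v, e_2> = -2/sqrt(2), <v, e_3> = 11/sqrt(15).
Square and sum: Σ |<v, e_j>|^2 = 35/3.
Compute ||v||^2 = v·v = 12.
Deficit = 12 − 35/3 = 1/3 ≥ 0, confirming Bessel's inequality. (The deficit equals ||v − Σ <v,e_j> e_j||^2, the squared distance from v to span{e_j}.)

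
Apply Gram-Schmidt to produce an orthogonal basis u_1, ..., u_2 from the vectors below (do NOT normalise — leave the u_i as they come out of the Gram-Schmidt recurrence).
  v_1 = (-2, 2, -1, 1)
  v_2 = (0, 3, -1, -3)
Orthogonal basis:
  u_1 = (-2, 2, -1, 1)
  u_2 = (4/5, 11/5, -3/5, -17/5)

Apply the Gram-Schmidt recurrence
  u_1 = v_1
  u_i = v_i − Σ_{j<i} ((v_i · u_j) / (u_j · u_j)) · u_j.

Step by step this gives:
  u_1 = (-2, 2, -1, 1)
  u_2 = (4/5, 11/5, -3/5, -17/5)

Orthogonality check:
  u_2 · u_1 = 0 (should be 0)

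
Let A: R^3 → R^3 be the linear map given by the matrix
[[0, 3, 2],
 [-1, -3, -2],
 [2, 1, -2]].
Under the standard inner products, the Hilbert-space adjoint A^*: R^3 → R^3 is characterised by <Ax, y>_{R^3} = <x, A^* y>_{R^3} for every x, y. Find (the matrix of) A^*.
A^* = A^T =
[[0, -1, 2],
 [3, -3, 1],
 [2, -2, -2]]

For real matrices with standard dot products, the defining identity <Ax, y> = <x, A^* y> gives (Ax)^T y = x^T (A^*) y, i.e. x^T A^T y = x^T (A^*) y. Since this holds for all x, y, we must have A^* = A^T. Therefore
A^* =
[[0, -1, 2],
 [3, -3, 1],
 [2, -2, -2]].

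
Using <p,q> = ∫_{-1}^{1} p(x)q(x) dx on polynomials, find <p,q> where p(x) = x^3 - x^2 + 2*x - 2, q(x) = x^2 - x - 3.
<p,q> = 158/15

Expand the product: p(x)·q(x) = x^5 - 2*x^4 - x^2 - 4*x + 6.
∫_{-1}^{1} of each monomial x^k gives [2/(k+1) if k even, 0 if k odd]. Integrating term-by-term (or equivalently evaluating the antiderivative F(x) = x^6/6 - 2*x^5/5 - x^3/3 - 2*x^2 + 6*x at the endpoints):
  F(1) − F(−1) = 103/30 − (-71/10) = 158/15.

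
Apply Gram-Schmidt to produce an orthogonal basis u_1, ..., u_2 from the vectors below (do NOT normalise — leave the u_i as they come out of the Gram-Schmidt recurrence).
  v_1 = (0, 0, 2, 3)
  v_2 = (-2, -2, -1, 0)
Orthogonal basis:
  u_1 = (0, 0, 2, 3)
  u_2 = (-2, -2, -9/13, 6/13)

Apply the Gram-Schmidt recurrence
  u_1 = v_1
  u_i = v_i − Σ_{j<i} ((v_i · u_j) / (u_j · u_j)) · u_j.

Step by step this gives:
  u_1 = (0, 0, 2, 3)
  u_2 = (-2, -2, -9/13, 6/13)

Orthogonality check:
  u_2 · u_1 = 0 (should be 0)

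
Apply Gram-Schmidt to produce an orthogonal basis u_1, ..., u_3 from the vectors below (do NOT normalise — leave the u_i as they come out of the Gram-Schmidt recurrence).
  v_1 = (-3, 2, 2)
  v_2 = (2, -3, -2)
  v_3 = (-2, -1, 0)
Orthogonal basis:
  u_1 = (-3, 2, 2)
  u_2 = (-14/17, -19/17, -2/17)
  u_3 = (-4/33, 4/33, -10/33)

Apply the Gram-Schmidt recurrence
  u_1 = v_1
  u_i = v_i − Σ_{j<i} ((v_i · u_j) / (u_j · u_j)) · u_j.

Step by step this gives:
  u_1 = (-3, 2, 2)
  u_2 = (-14/17, -19/17, -2/17)
  u_3 = (-4/33, 4/33, -10/33)

Orthogonality check:
  u_2 · u_1 = 0 (should be 0)
  u_3 · u_1 = 0 (should be 0)
  u_3 · u_2 = 0 (should be 0)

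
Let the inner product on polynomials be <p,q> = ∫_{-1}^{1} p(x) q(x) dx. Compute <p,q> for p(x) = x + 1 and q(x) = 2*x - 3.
<p,q> = -14/3

Expand the product: p(x)·q(x) = 2*x^2 - x - 3.
∫_{-1}^{1} of each monomial x^k gives [2/(k+1) if k even, 0 if k odd]. Integrating term-by-term (or equivalently evaluating the antiderivative F(x) = 2*x^3/3 - x^2/2 - 3*x at the endpoints):
  F(1) − F(−1) = -17/6 − (11/6) = -14/3.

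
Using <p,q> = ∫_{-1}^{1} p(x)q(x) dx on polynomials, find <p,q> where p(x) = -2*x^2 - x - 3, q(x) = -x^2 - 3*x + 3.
<p,q> = -86/5

Expand the product: p(x)·q(x) = 2*x^4 + 7*x^3 + 6*x - 9.
∫_{-1}^{1} of each monomial x^k gives [2/(k+1) if k even, 0 if k odd]. Integrating term-by-term (or equivalently evaluating the antiderivative F(x) = 2*x^5/5 + 7*x^4/4 + 3*x^2 - 9*x at the endpoints):
  F(1) − F(−1) = -77/20 − (267/20) = -86/5.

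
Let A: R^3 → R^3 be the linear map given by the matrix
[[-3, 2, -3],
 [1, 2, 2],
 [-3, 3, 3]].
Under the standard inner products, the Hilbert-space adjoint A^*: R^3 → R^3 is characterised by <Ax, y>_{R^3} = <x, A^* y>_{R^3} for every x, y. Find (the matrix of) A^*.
A^* = A^T =
[[-3, 1, -3],
 [2, 2, 3],
 [-3, 2, 3]]

For real matrices with standard dot products, the defining identity <Ax, y> = <x, A^* y> gives (Ax)^T y = x^T (A^*) y, i.e. x^T A^T y = x^T (A^*) y. Since this holds for all x, y, we must have A^* = A^T. Therefore
A^* =
[[-3, 1, -3],
 [2, 2, 3],
 [-3, 2, 3]].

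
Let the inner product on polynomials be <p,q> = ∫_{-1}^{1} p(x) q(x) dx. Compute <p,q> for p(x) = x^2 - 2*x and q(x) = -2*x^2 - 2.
<p,q> = -32/15

Expand the product: p(x)·q(x) = -2*x^4 + 4*x^3 - 2*x^2 + 4*x.
∫_{-1}^{1} of each monomial x^k gives [2/(k+1) if k even, 0 if k odd]. Integrating term-by-term (or equivalently evaluating the antiderivative F(x) = -2*x^5/5 + x^4 - 2*x^3/3 + 2*x^2 at the endpoints):
  F(1) − F(−1) = 29/15 − (61/15) = -32/15.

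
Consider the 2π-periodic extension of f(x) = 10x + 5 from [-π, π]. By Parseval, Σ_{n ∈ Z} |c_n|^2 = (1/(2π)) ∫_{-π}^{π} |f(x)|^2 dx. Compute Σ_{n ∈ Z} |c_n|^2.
Σ |c_n|^2 = 100π^2/3 + 25

Expand and integrate term by term over [-π, π]:
  ∫ (10x)^2 dx = 100·(2π^3/3); ∫ 2·10·(5)·x dx = 0 (odd integrand); ∫ 5^2 dx = 25·2π.
So (1/(2π)) ∫_{-π}^{π} (10x + 5)^2 dx = 100π^2/3 + 25 = 100π^2/3 + 25.
Parseval ⇒ Σ |c_n|^2 = 100π^2/3 + 25.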